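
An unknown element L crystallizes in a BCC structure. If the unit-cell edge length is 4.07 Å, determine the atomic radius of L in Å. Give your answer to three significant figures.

In a BCC lattice, atoms touch along the body diagonal, so √3·a = 4r.
r = √3·a/4 = 1.7321 × 4.07 / 4 = 1.76 Å.

1.76 Å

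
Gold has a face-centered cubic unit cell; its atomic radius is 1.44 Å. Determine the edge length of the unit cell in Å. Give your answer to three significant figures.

In an FCC lattice, atoms touch along the face diagonal, so √2·a = 4r.
a = 4r/√2 = 4 × 1.44 / 1.4142 = 4.07 Å.

4.07 Å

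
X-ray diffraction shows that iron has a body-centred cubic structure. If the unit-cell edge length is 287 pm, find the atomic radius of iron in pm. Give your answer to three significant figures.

124 pm

In a BCC lattice, atoms touch along the body diagonal, so √3·a = 4r.
r = √3·a/4 = 1.7321 × 287 / 4 = 124 pm.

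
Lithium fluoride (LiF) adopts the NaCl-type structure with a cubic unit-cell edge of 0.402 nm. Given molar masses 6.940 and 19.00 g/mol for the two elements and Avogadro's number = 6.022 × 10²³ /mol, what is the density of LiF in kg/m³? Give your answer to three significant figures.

2650 kg/m³

The NaCl-type structure contains Z = 4 formula units per cell; M(LiF) = 6.940 + 19.00 = 25.94 g/mol.
a³ = (4.020 × 10^-8 cm)³ = 6.496 × 10^-23 cm³.
ρ = 4 × 25.94 / (6.022 × 10²³ × 6.496 × 10^-23) = 2.652 g/cm³ = 2650 kg/m³.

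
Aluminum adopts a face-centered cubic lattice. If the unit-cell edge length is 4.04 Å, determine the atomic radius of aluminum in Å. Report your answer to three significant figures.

In an FCC lattice, atoms touch along the face diagonal, so √2·a = 4r.
r = √2·a/4 = 1.4142 × 4.04 / 4 = 1.43 Å.

1.43 Å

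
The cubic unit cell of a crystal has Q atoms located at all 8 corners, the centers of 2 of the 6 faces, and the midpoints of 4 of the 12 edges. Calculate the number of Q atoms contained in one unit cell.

3

Corner atoms are shared by 8 cells (1/8 each), face atoms by 2 (1/2 each), edge atoms by 4 (1/4 each).
Net atoms = 8 × 1/8 + 2 × 1/2 + 4 × 1/4 = 1 + 1 + 1 = 3.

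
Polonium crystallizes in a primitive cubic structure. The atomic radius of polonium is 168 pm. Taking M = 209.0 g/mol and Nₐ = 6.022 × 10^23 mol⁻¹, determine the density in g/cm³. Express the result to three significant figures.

9.15 g/cm³

In a simple cubic lattice, atoms touch along the cell edge, so a = 2r, giving a = 336.0 pm = 3.360 × 10^-8 cm.
With Z = 1, ρ = Z·M/(N_A·a³) = 1 × 209.0 / (6.022 × 10²³ × 3.793 × 10^-23) = 9.149 g/cm³.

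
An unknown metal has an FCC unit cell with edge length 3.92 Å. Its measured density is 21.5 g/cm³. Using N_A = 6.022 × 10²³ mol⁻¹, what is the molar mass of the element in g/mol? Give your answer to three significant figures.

An FCC cell has Z = 4 atoms; a = 3.920 × 10^-8 cm.
M = ρ·N_A·a³/Z = 21.5 × 6.022 × 10²³ × 6.024 × 10^-23 / 4 = 195 g/mol.

195 g/mol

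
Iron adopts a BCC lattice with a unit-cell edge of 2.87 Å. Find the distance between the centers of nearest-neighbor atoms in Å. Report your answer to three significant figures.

In a BCC structure, atoms touch along the body diagonal, so √3·a = 4r; the nearest-neighbor distance equals 2r = 0.8660·a.
d = 0.8660 × 2.87 = 2.49 Å.

2.49 Å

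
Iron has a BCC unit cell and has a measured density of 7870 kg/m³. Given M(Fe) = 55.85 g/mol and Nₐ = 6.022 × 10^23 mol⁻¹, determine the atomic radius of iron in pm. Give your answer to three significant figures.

124 pm

For a BCC cell (Z = 2), a³ = Z·M/(N_A·ρ) = 2 × 55.85 / (6.022 × 10²³ × 7.870) = 2.357 × 10^-23 cm³, so a = 2.867 × 10^-8 cm = 286.7 pm.
Atoms touch along the body diagonal, so √3·a = 4r, so r = 0.4330 × a = 124 pm.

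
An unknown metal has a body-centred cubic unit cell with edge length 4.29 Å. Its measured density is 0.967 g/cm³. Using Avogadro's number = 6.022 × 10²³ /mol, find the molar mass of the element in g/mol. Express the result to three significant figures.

A BCC cell has Z = 2 atoms; a = 4.290 × 10^-8 cm.
M = ρ·N_A·a³/Z = 0.967 × 6.022 × 10²³ × 7.895 × 10^-23 / 2 = 23.0 g/mol.

23.0 g/mol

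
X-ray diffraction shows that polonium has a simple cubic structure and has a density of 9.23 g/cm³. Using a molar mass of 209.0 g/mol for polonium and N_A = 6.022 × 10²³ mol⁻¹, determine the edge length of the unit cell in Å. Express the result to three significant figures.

With Z = 1 atom per simple cubic cell, a³ = Z·M/(N_A·ρ) = 1 × 209.0 / (6.022 × 10²³ × 9.230 g/cm³) = 3.760 × 10^-23 cm³.
a = (3.760 × 10^-23)^(1/3) = 3.350 × 10^-8 cm = 3.35 Å.

3.35 Å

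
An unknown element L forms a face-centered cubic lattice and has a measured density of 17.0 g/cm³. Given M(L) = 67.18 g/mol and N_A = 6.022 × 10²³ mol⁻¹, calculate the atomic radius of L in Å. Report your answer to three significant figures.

For an FCC cell (Z = 4), a³ = Z·M/(N_A·ρ) = 4 × 67.18 / (6.022 × 10²³ × 17.00) = 2.625 × 10^-23 cm³, so a = 2.972 × 10^-8 cm = 2.972 Å.
Atoms touch along the face diagonal, so √2·a = 4r, so r = 0.3536 × a = 1.05 Å.

1.05 Å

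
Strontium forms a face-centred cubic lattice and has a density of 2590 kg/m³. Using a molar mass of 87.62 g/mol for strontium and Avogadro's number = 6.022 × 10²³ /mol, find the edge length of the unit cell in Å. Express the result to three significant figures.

With Z = 4 atoms per FCC cell, a³ = Z·M/(N_A·ρ) = 4 × 87.62 / (6.022 × 10²³ × 2.590 g/cm³) = 2.247 × 10^-22 cm³.
a = (2.247 × 10^-22)^(1/3) = 6.080 × 10^-8 cm = 6.08 Å.

6.08 Å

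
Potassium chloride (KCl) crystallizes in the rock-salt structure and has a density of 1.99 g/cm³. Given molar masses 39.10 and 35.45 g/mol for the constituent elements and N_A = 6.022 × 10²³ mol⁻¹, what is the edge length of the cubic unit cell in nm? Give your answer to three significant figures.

0.629 nm

M(KCl) = 74.55 g/mol; Z = 4 formula units per cell.
a³ = Z·M/(N_A·ρ) = 4 × 74.55 / (6.022 × 10²³ × 1.99) = 2.488 × 10^-22 cm³, so a = 6.290 × 10^-8 cm = 0.629 nm.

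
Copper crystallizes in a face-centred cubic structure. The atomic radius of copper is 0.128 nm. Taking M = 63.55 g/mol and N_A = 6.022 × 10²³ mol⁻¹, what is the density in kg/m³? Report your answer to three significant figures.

8900 kg/m³

In an FCC lattice, atoms touch along the face diagonal, so √2·a = 4r, giving a = 0.3620 nm = 3.620 × 10^-8 cm.
With Z = 4, ρ = Z·M/(N_A·a³) = 4 × 63.55 / (6.022 × 10²³ × 4.745 × 10^-23) = 8.895 g/cm³ = 8900 kg/m³.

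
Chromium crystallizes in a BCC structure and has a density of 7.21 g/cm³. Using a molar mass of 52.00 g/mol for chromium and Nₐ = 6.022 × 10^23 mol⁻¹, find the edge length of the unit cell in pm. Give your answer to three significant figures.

With Z = 2 atoms per BCC cell, a³ = Z·M/(N_A·ρ) = 2 × 52.00 / (6.022 × 10²³ × 7.210 g/cm³) = 2.395 × 10^-23 cm³.
a = (2.395 × 10^-23)^(1/3) = 2.883 × 10^-8 cm = 288 pm.

288 pm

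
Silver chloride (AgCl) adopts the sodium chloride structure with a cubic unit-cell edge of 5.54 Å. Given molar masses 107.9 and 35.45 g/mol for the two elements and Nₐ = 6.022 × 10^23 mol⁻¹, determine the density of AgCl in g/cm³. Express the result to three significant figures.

5.60 g/cm³

The sodium chloride structure contains Z = 4 formula units per cell; M(AgCl) = 107.9 + 35.45 = 143.35 g/mol.
a³ = (5.540 × 10^-8 cm)³ = 1.700 × 10^-22 cm³.
ρ = 4 × 143.35 / (6.022 × 10²³ × 1.700 × 10^-22) = 5.600 g/cm³.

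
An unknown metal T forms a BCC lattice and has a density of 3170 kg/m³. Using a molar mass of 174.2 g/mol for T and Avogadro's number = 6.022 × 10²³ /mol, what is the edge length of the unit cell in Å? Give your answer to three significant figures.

With Z = 2 atoms per BCC cell, a³ = Z·M/(N_A·ρ) = 2 × 174.2 / (6.022 × 10²³ × 3.170 g/cm³) = 1.825 × 10^-22 cm³.
a = (1.825 × 10^-22)^(1/3) = 5.672 × 10^-8 cm = 5.67 Å.

5.67 Å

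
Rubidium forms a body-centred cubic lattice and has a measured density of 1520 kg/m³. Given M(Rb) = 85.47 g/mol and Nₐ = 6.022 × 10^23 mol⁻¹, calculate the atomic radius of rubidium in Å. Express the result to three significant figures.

2.48 Å

For a BCC cell (Z = 2), a³ = Z·M/(N_A·ρ) = 2 × 85.47 / (6.022 × 10²³ × 1.520) = 1.867 × 10^-22 cm³, so a = 5.716 × 10^-8 cm = 5.716 Å.
Atoms touch along the body diagonal, so √3·a = 4r, so r = 0.4330 × a = 2.48 Å.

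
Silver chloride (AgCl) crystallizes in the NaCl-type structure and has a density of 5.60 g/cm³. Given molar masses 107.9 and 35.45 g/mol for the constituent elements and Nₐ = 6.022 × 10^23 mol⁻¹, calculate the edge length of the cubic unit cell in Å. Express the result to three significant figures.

M(AgCl) = 143.35 g/mol; Z = 4 formula units per cell.
a³ = Z·M/(N_A·ρ) = 4 × 143.35 / (6.022 × 10²³ × 5.60) = 1.700 × 10^-22 cm³, so a = 5.540 × 10^-8 cm = 5.54 Å.

5.54 Å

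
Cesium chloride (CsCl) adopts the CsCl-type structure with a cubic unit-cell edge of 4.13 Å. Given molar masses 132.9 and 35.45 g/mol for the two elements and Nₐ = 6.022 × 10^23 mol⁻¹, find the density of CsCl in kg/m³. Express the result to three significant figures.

The CsCl-type structure contains Z = 1 formula unit per cell; M(CsCl) = 132.9 + 35.45 = 168.35 g/mol.
a³ = (4.130 × 10^-8 cm)³ = 7.044 × 10^-23 cm³.
ρ = 1 × 168.35 / (6.022 × 10²³ × 7.044 × 10^-23) = 3.968 g/cm³ = 3970 kg/m³.

3970 kg/m³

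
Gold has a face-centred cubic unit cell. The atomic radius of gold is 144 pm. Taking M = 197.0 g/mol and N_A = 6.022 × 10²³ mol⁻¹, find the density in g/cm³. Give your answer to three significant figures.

In an FCC lattice, atoms touch along the face diagonal, so √2·a = 4r, giving a = 407.3 pm = 4.073 × 10^-8 cm.
With Z = 4, ρ = Z·M/(N_A·a³) = 4 × 197.0 / (6.022 × 10²³ × 6.757 × 10^-23) = 19.37 g/cm³.

19.4 g/cm³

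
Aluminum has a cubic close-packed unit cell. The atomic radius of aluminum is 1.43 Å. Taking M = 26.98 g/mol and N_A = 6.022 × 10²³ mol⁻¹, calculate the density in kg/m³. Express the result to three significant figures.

In an FCC lattice, atoms touch along the face diagonal, so √2·a = 4r, giving a = 4.045 Å = 4.045 × 10^-8 cm.
With Z = 4, ρ = Z·M/(N_A·a³) = 4 × 26.98 / (6.022 × 10²³ × 6.617 × 10^-23) = 2.708 g/cm³ = 2710 kg/m³.

2710 kg/m³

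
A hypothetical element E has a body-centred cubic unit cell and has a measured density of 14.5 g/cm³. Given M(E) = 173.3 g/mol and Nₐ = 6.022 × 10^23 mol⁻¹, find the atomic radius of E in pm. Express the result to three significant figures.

For a BCC cell (Z = 2), a³ = Z·M/(N_A·ρ) = 2 × 173.3 / (6.022 × 10²³ × 14.50) = 3.969 × 10^-23 cm³, so a = 3.411 × 10^-8 cm = 341.1 pm.
Atoms touch along the body diagonal, so √3·a = 4r, so r = 0.4330 × a = 148 pm.

148 pm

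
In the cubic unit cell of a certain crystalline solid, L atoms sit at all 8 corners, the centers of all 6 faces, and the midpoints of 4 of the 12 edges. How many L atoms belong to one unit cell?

5

Corner atoms are shared by 8 cells (1/8 each), face atoms by 2 (1/2 each), edge atoms by 4 (1/4 each).
Net atoms = 8 × 1/8 + 6 × 1/2 + 4 × 1/4 = 1 + 3 + 1 = 5.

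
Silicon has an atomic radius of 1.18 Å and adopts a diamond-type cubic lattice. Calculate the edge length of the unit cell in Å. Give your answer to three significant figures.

In a diamond cubic lattice, nearest neighbors lie along the body diagonal with √3·a = 8r.
a = 8r/√3 = 8 × 1.18 / 1.7321 = 5.45 Å.

5.45 Å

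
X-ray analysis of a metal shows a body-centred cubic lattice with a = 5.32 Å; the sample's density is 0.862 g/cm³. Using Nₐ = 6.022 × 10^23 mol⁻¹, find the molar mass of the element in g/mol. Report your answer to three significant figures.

A BCC cell has Z = 2 atoms; a = 5.320 × 10^-8 cm.
M = ρ·N_A·a³/Z = 0.862 × 6.022 × 10²³ × 1.506 × 10^-22 / 2 = 39.1 g/mol.

39.1 g/mol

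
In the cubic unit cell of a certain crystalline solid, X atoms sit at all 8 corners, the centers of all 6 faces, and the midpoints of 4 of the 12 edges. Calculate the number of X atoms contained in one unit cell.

Corner atoms are shared by 8 cells (1/8 each), face atoms by 2 (1/2 each), edge atoms by 4 (1/4 each).
Net atoms = 8 × 1/8 + 6 × 1/2 + 4 × 1/4 = 1 + 3 + 1 = 5.

5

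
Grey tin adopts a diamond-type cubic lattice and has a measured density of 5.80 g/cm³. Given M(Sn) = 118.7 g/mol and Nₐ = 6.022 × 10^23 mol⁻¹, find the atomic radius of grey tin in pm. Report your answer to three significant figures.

140 pm

For a diamond cubic cell (Z = 8), a³ = Z·M/(N_A·ρ) = 8 × 118.7 / (6.022 × 10²³ × 5.800) = 2.719 × 10^-22 cm³, so a = 6.478 × 10^-8 cm = 647.8 pm.
Nearest neighbors lie along the body diagonal with √3·a = 8r, so r = 0.2165 × a = 140 pm.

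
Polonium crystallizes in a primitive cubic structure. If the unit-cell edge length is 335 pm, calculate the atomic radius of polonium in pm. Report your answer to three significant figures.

In a simple cubic lattice, atoms touch along the cell edge, so a = 2r.
r = a/2 = 335/2 = 168 pm.

168 pm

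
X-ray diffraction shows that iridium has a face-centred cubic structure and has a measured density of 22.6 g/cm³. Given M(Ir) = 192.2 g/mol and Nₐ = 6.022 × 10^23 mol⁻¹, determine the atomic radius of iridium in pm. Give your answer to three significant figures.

For an FCC cell (Z = 4), a³ = Z·M/(N_A·ρ) = 4 × 192.2 / (6.022 × 10²³ × 22.60) = 5.649 × 10^-23 cm³, so a = 3.837 × 10^-8 cm = 383.7 pm.
Atoms touch along the face diagonal, so √2·a = 4r, so r = 0.3536 × a = 136 pm.

136 pm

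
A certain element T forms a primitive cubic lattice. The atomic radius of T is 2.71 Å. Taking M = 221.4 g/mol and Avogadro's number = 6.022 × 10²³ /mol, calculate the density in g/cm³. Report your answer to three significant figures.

In a simple cubic lattice, atoms touch along the cell edge, so a = 2r, giving a = 5.420 Å = 5.420 × 10^-8 cm.
With Z = 1, ρ = Z·M/(N_A·a³) = 1 × 221.4 / (6.022 × 10²³ × 1.592 × 10^-22) = 2.309 g/cm³.

2.31 g/cm³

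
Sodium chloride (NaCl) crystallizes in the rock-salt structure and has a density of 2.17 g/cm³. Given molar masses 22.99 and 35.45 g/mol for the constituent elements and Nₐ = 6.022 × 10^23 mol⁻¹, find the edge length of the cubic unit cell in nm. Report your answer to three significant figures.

M(NaCl) = 58.44 g/mol; Z = 4 formula units per cell.
a³ = Z·M/(N_A·ρ) = 4 × 58.44 / (6.022 × 10²³ × 2.17) = 1.789 × 10^-22 cm³, so a = 5.635 × 10^-8 cm = 0.563 nm.

0.563 nm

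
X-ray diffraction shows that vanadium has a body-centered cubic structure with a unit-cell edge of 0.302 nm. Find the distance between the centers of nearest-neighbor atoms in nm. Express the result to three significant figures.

In a BCC structure, atoms touch along the body diagonal, so √3·a = 4r; the nearest-neighbor distance equals 2r = 0.8660·a.
d = 0.8660 × 0.302 = 0.262 nm.

0.262 nm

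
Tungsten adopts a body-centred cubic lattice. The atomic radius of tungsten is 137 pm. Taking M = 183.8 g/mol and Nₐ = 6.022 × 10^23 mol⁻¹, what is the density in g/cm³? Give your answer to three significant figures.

19.3 g/cm³

In a BCC lattice, atoms touch along the body diagonal, so √3·a = 4r, giving a = 316.4 pm = 3.164 × 10^-8 cm.
With Z = 2, ρ = Z·M/(N_A·a³) = 2 × 183.8 / (6.022 × 10²³ × 3.167 × 10^-23) = 19.27 g/cm³.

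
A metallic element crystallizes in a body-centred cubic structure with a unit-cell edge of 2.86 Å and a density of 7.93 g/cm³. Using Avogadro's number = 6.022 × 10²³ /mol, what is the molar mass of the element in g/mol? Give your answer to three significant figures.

A BCC cell has Z = 2 atoms; a = 2.860 × 10^-8 cm.
M = ρ·N_A·a³/Z = 7.93 × 6.022 × 10²³ × 2.339 × 10^-23 / 2 = 55.9 g/mol.

55.9 g/mol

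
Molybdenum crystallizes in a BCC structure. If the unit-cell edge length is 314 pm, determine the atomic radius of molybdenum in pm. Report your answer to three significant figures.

136 pm

In a BCC lattice, atoms touch along the body diagonal, so √3·a = 4r.
r = √3·a/4 = 1.7321 × 314 / 4 = 136 pm.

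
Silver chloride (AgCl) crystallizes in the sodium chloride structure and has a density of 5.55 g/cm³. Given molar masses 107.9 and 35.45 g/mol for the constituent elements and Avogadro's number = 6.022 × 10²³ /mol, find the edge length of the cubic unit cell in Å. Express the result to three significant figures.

5.56 Å

M(AgCl) = 143.35 g/mol; Z = 4 formula units per cell.
a³ = Z·M/(N_A·ρ) = 4 × 143.35 / (6.022 × 10²³ × 5.55) = 1.716 × 10^-22 cm³, so a = 5.557 × 10^-8 cm = 5.56 Å.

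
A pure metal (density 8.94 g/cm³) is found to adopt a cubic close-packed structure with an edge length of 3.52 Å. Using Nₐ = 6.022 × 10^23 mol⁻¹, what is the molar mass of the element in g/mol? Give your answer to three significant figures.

58.7 g/mol

An FCC cell has Z = 4 atoms; a = 3.520 × 10^-8 cm.
M = ρ·N_A·a³/Z = 8.94 × 6.022 × 10²³ × 4.361 × 10^-23 / 4 = 58.7 g/mol.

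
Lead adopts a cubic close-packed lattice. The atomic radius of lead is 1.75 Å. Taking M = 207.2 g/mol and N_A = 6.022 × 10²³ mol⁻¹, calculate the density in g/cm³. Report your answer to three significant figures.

11.3 g/cm³

In an FCC lattice, atoms touch along the face diagonal, so √2·a = 4r, giving a = 4.950 Å = 4.950 × 10^-8 cm.
With Z = 4, ρ = Z·M/(N_A·a³) = 4 × 207.2 / (6.022 × 10²³ × 1.213 × 10^-22) = 11.35 g/cm³.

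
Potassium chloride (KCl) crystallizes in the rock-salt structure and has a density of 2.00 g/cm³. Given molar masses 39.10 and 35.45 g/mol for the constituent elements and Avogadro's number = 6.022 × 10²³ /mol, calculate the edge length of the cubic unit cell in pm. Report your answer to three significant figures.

M(KCl) = 74.55 g/mol; Z = 4 formula units per cell.
a³ = Z·M/(N_A·ρ) = 4 × 74.55 / (6.022 × 10²³ × 2.00) = 2.476 × 10^-22 cm³, so a = 6.279 × 10^-8 cm = 628 pm.

628 pm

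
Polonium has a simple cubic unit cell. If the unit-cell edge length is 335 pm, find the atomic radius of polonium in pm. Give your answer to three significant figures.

In a simple cubic lattice, atoms touch along the cell edge, so a = 2r.
r = a/2 = 335/2 = 168 pm.

168 pm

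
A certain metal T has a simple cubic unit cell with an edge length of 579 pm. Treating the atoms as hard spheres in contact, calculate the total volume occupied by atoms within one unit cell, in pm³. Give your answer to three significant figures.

In a simple cubic lattice atoms touch along the cell edge, so a = 2r, so r = 0.5000a = 289.5 pm.
V_atoms = Z × (4/3)πr³ = 1 × (4/3)π × (289.5)³ = 1.02 × 10^8 pm³.

1.02 × 10^8 pm³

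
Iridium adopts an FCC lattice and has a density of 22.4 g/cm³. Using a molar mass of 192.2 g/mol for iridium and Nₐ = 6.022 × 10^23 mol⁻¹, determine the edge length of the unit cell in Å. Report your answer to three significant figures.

With Z = 4 atoms per FCC cell, a³ = Z·M/(N_A·ρ) = 4 × 192.2 / (6.022 × 10²³ × 22.40 g/cm³) = 5.699 × 10^-23 cm³.
a = (5.699 × 10^-23)^(1/3) = 3.848 × 10^-8 cm = 3.85 Å.

3.85 Å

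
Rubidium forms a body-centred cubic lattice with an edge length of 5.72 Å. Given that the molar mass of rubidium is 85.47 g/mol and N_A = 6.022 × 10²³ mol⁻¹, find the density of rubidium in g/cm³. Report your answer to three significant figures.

A BCC unit cell contains Z = 2 atoms.
Cell volume: a³ = (5.72 Å)³ = (5.720 × 10^-8 cm)³ = 1.871 × 10^-22 cm³.
ρ = Z·M/(N_A·a³) = 2 × 85.47 / (6.022 × 10²³ × 1.871 × 10^-22) = 1.517 g/cm³.

1.52 g/cm³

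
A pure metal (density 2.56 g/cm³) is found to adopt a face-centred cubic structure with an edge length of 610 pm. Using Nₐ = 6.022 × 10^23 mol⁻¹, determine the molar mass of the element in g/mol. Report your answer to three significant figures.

An FCC cell has Z = 4 atoms; a = 6.100 × 10^-8 cm.
M = ρ·N_A·a³/Z = 2.56 × 6.022 × 10²³ × 2.270 × 10^-22 / 4 = 87.5 g/mol.

87.5 g/mol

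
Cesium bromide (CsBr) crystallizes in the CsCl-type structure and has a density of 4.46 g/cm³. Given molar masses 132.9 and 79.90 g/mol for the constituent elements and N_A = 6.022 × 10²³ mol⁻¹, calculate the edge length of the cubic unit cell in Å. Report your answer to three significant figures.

M(CsBr) = 212.8 g/mol; Z = 1 formula unit per cell.
a³ = Z·M/(N_A·ρ) = 1 × 212.8 / (6.022 × 10²³ × 4.46) = 7.923 × 10^-23 cm³, so a = 4.295 × 10^-8 cm = 4.30 Å.

4.30 Å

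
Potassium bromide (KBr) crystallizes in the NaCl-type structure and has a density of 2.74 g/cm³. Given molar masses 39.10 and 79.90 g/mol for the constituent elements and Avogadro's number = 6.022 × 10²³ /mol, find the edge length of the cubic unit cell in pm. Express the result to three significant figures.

661 pm

M(KBr) = 119.0 g/mol; Z = 4 formula units per cell.
a³ = Z·M/(N_A·ρ) = 4 × 119.0 / (6.022 × 10²³ × 2.74) = 2.885 × 10^-22 cm³, so a = 6.608 × 10^-8 cm = 661 pm.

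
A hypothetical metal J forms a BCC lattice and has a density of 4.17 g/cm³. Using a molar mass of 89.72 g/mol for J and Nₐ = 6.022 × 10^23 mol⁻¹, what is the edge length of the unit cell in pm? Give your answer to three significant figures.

415 pm

With Z = 2 atoms per BCC cell, a³ = Z·M/(N_A·ρ) = 2 × 89.72 / (6.022 × 10²³ × 4.170 g/cm³) = 7.146 × 10^-23 cm³.
a = (7.146 × 10^-23)^(1/3) = 4.150 × 10^-8 cm = 415 pm.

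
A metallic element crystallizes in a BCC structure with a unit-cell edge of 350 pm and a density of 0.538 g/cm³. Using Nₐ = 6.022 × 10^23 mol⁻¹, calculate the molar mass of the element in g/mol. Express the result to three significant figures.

6.95 g/mol

A BCC cell has Z = 2 atoms; a = 3.500 × 10^-8 cm.
M = ρ·N_A·a³/Z = 0.538 × 6.022 × 10²³ × 4.288 × 10^-23 / 2 = 6.95 g/mol.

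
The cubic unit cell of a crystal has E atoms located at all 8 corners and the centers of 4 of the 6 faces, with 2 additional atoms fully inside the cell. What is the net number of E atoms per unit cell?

Corner atoms are shared by 8 cells (1/8 each), face atoms by 2 (1/2 each), interior atoms are unshared.
Net atoms = 8 × 1/8 + 4 × 1/2 + 2 = 1 + 2 + 2 = 5.

5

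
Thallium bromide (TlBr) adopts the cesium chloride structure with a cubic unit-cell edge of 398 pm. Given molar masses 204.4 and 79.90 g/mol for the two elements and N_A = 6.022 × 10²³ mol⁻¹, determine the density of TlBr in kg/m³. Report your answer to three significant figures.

7490 kg/m³

The cesium chloride structure contains Z = 1 formula unit per cell; M(TlBr) = 204.4 + 79.90 = 284.3 g/mol.
a³ = (3.980 × 10^-8 cm)³ = 6.304 × 10^-23 cm³.
ρ = 1 × 284.3 / (6.022 × 10²³ × 6.304 × 10^-23) = 7.488 g/cm³ = 7490 kg/m³.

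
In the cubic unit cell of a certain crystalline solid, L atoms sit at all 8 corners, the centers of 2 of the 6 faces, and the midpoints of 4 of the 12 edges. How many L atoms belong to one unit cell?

3

Corner atoms are shared by 8 cells (1/8 each), face atoms by 2 (1/2 each), edge atoms by 4 (1/4 each).
Net atoms = 8 × 1/8 + 2 × 1/2 + 4 × 1/4 = 1 + 1 + 1 = 3.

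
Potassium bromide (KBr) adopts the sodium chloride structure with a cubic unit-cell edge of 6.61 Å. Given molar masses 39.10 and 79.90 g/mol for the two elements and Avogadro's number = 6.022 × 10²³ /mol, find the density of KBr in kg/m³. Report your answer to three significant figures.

2740 kg/m³

The sodium chloride structure contains Z = 4 formula units per cell; M(KBr) = 39.10 + 79.90 = 119.0 g/mol.
a³ = (6.610 × 10^-8 cm)³ = 2.888 × 10^-22 cm³.
ρ = 4 × 119.0 / (6.022 × 10²³ × 2.888 × 10^-22) = 2.737 g/cm³ = 2740 kg/m³.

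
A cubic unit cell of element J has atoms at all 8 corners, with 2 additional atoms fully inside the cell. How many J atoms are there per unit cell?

Corner atoms are shared by 8 cells (1/8 each), interior atoms are unshared.
Net atoms = 8 × 1/8 + 2 = 1 + 2 = 3.

3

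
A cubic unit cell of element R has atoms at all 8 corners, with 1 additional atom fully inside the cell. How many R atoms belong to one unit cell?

Corner atoms are shared by 8 cells (1/8 each), interior atoms are unshared.
Net atoms = 8 × 1/8 + 1 = 1 + 1 = 2.

2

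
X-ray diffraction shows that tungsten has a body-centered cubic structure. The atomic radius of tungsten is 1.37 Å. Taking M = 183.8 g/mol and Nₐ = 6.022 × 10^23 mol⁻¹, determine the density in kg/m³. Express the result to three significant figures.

In a BCC lattice, atoms touch along the body diagonal, so √3·a = 4r, giving a = 3.164 Å = 3.164 × 10^-8 cm.
With Z = 2, ρ = Z·M/(N_A·a³) = 2 × 183.8 / (6.022 × 10²³ × 3.167 × 10^-23) = 19.27 g/cm³ = 19300 kg/m³.

19300 kg/m³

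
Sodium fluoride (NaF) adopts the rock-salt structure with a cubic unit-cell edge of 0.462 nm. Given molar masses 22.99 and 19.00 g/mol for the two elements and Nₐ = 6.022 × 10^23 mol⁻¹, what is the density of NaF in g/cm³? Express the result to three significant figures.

2.83 g/cm³

The rock-salt structure contains Z = 4 formula units per cell; M(NaF) = 22.99 + 19.00 = 41.99 g/mol.
a³ = (4.620 × 10^-8 cm)³ = 9.861 × 10^-23 cm³.
ρ = 4 × 41.99 / (6.022 × 10²³ × 9.861 × 10^-23) = 2.828 g/cm³.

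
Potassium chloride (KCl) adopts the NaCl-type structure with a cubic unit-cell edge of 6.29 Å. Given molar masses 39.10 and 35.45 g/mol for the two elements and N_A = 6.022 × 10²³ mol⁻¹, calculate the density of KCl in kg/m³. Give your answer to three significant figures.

1990 kg/m³

The NaCl-type structure contains Z = 4 formula units per cell; M(KCl) = 39.10 + 35.45 = 74.55 g/mol.
a³ = (6.290 × 10^-8 cm)³ = 2.489 × 10^-22 cm³.
ρ = 4 × 74.55 / (6.022 × 10²³ × 2.489 × 10^-22) = 1.990 g/cm³ = 1990 kg/m³.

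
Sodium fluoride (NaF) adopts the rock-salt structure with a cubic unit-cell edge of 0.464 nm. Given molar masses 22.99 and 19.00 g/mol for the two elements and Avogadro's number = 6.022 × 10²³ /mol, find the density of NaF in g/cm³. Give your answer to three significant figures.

2.79 g/cm³

The rock-salt structure contains Z = 4 formula units per cell; M(NaF) = 22.99 + 19.00 = 41.99 g/mol.
a³ = (4.640 × 10^-8 cm)³ = 9.990 × 10^-23 cm³.
ρ = 4 × 41.99 / (6.022 × 10²³ × 9.990 × 10^-23) = 2.792 g/cm³.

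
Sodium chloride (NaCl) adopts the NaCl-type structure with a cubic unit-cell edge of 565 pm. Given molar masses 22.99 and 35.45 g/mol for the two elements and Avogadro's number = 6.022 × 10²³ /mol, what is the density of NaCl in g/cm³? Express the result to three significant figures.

2.15 g/cm³

The NaCl-type structure contains Z = 4 formula units per cell; M(NaCl) = 22.99 + 35.45 = 58.44 g/mol.
a³ = (5.650 × 10^-8 cm)³ = 1.804 × 10^-22 cm³.
ρ = 4 × 58.44 / (6.022 × 10²³ × 1.804 × 10^-22) = 2.152 g/cm³.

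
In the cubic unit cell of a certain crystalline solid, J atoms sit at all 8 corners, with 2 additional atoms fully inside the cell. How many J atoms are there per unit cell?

Corner atoms are shared by 8 cells (1/8 each), interior atoms are unshared.
Net atoms = 8 × 1/8 + 2 = 1 + 2 = 3.

3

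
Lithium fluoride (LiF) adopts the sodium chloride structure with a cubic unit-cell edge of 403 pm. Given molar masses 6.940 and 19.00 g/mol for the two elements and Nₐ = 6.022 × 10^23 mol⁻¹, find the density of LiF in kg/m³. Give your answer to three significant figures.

2630 kg/m³

The sodium chloride structure contains Z = 4 formula units per cell; M(LiF) = 6.940 + 19.00 = 25.94 g/mol.
a³ = (4.030 × 10^-8 cm)³ = 6.545 × 10^-23 cm³.
ρ = 4 × 25.94 / (6.022 × 10²³ × 6.545 × 10^-23) = 2.633 g/cm³ = 2630 kg/m³.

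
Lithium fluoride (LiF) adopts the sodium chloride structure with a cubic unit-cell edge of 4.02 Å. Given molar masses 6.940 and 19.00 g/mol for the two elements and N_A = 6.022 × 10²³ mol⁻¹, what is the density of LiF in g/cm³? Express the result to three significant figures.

The sodium chloride structure contains Z = 4 formula units per cell; M(LiF) = 6.940 + 19.00 = 25.94 g/mol.
a³ = (4.020 × 10^-8 cm)³ = 6.496 × 10^-23 cm³.
ρ = 4 × 25.94 / (6.022 × 10²³ × 6.496 × 10^-23) = 2.652 g/cm³.

2.65 g/cm³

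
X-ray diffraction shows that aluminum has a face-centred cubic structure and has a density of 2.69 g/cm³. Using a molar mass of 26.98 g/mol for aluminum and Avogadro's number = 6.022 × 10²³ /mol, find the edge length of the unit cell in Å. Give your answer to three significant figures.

With Z = 4 atoms per FCC cell, a³ = Z·M/(N_A·ρ) = 4 × 26.98 / (6.022 × 10²³ × 2.690 g/cm³) = 6.662 × 10^-23 cm³.
a = (6.662 × 10^-23)^(1/3) = 4.054 × 10^-8 cm = 4.05 Å.

4.05 Å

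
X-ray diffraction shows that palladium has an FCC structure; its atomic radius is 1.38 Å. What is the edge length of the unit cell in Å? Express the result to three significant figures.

In an FCC lattice, atoms touch along the face diagonal, so √2·a = 4r.
a = 4r/√2 = 4 × 1.38 / 1.4142 = 3.90 Å.

3.90 Å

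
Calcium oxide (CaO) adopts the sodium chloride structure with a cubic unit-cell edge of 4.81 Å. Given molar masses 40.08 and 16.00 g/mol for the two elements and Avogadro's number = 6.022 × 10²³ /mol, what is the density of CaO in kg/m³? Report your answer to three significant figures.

3350 kg/m³

The sodium chloride structure contains Z = 4 formula units per cell; M(CaO) = 40.08 + 16.00 = 56.08 g/mol.
a³ = (4.810 × 10^-8 cm)³ = 1.113 × 10^-22 cm³.
ρ = 4 × 56.08 / (6.022 × 10²³ × 1.113 × 10^-22) = 3.347 g/cm³ = 3350 kg/m³.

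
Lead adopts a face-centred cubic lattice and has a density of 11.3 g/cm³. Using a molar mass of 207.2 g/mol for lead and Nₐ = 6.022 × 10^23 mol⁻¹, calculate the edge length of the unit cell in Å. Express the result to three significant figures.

With Z = 4 atoms per FCC cell, a³ = Z·M/(N_A·ρ) = 4 × 207.2 / (6.022 × 10²³ × 11.30 g/cm³) = 1.218 × 10^-22 cm³.
a = (1.218 × 10^-22)^(1/3) = 4.957 × 10^-8 cm = 4.96 Å.

4.96 Å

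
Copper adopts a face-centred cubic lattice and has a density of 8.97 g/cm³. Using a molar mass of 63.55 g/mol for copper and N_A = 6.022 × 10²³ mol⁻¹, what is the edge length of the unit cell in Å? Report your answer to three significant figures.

With Z = 4 atoms per FCC cell, a³ = Z·M/(N_A·ρ) = 4 × 63.55 / (6.022 × 10²³ × 8.970 g/cm³) = 4.706 × 10^-23 cm³.
a = (4.706 × 10^-23)^(1/3) = 3.610 × 10^-8 cm = 3.61 Å.

3.61 Å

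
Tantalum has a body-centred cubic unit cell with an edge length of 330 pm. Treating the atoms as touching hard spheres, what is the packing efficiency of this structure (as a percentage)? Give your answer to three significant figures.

In a BCC lattice atoms touch along the body diagonal, so √3·a = 4r, so r = 0.4330a = 142.9 pm.
Packing fraction = Z·(4/3)πr³ / a³ = 2 × (4/3)π × (142.9)³ / (330)³ = 0.6802 = 68.0%.

68.0%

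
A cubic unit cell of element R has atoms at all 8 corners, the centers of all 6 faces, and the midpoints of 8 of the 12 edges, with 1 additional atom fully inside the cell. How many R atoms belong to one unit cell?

7

Corner atoms are shared by 8 cells (1/8 each), face atoms by 2 (1/2 each), edge atoms by 4 (1/4 each), interior atoms are unshared.
Net atoms = 8 × 1/8 + 6 × 1/2 + 8 × 1/4 + 1 = 1 + 3 + 2 + 1 = 7.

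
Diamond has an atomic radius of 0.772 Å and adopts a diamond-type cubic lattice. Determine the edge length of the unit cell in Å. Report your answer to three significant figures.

In a diamond cubic lattice, nearest neighbors lie along the body diagonal with √3·a = 8r.
a = 8r/√3 = 8 × 0.772 / 1.7321 = 3.57 Å.

3.57 Å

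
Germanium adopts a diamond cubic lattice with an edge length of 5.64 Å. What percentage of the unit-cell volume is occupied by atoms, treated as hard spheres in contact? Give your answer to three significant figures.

In a diamond cubic lattice nearest neighbors lie along the body diagonal with √3·a = 8r, so r = 0.2165a = 1.221 Å.
Packing fraction = Z·(4/3)πr³ / a³ = 8 × (4/3)π × (1.221)³ / (5.64)³ = 0.3401 = 34.0%.

34.0%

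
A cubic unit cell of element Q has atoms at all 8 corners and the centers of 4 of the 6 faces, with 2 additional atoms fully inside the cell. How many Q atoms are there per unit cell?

Corner atoms are shared by 8 cells (1/8 each), face atoms by 2 (1/2 each), interior atoms are unshared.
Net atoms = 8 × 1/8 + 4 × 1/2 + 2 = 1 + 2 + 2 = 5.

5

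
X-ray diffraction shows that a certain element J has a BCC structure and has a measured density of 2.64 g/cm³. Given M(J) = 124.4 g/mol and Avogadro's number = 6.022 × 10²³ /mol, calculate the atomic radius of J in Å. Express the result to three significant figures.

2.33 Å

For a BCC cell (Z = 2), a³ = Z·M/(N_A·ρ) = 2 × 124.4 / (6.022 × 10²³ × 2.640) = 1.565 × 10^-22 cm³, so a = 5.389 × 10^-8 cm = 5.389 Å.
Atoms touch along the body diagonal, so √3·a = 4r, so r = 0.4330 × a = 2.33 Å.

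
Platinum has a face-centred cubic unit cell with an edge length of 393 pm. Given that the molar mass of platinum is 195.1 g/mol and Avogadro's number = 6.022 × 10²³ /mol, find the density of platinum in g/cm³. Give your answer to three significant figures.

An FCC unit cell contains Z = 4 atoms.
Cell volume: a³ = (393 pm)³ = (3.930 × 10^-8 cm)³ = 6.070 × 10^-23 cm³.
ρ = Z·M/(N_A·a³) = 4 × 195.1 / (6.022 × 10²³ × 6.070 × 10^-23) = 21.35 g/cm³.

21.4 g/cm³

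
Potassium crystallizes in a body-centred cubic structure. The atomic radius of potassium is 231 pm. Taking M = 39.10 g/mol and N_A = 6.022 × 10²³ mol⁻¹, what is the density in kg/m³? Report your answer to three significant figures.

855 kg/m³

In a BCC lattice, atoms touch along the body diagonal, so √3·a = 4r, giving a = 533.5 pm = 5.335 × 10^-8 cm.
With Z = 2, ρ = Z·M/(N_A·a³) = 2 × 39.10 / (6.022 × 10²³ × 1.518 × 10^-22) = 0.8553 g/cm³ = 855 kg/m³.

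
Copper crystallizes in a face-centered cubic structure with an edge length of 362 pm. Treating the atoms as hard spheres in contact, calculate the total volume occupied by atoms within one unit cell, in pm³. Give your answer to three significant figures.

In an FCC lattice atoms touch along the face diagonal, so √2·a = 4r, so r = 0.3536a = 128.0 pm.
V_atoms = Z × (4/3)πr³ = 4 × (4/3)π × (128.0)³ = 3.51 × 10^7 pm³.

3.51 × 10^7 pm³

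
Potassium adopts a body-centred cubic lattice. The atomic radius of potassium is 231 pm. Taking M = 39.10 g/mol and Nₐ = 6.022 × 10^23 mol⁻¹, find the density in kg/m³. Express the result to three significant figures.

In a BCC lattice, atoms touch along the body diagonal, so √3·a = 4r, giving a = 533.5 pm = 5.335 × 10^-8 cm.
With Z = 2, ρ = Z·M/(N_A·a³) = 2 × 39.10 / (6.022 × 10²³ × 1.518 × 10^-22) = 0.8553 g/cm³ = 855 kg/m³.

855 kg/m³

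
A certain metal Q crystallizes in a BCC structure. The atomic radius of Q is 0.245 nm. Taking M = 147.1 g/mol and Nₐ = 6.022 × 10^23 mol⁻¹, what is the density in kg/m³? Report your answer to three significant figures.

2700 kg/m³

In a BCC lattice, atoms touch along the body diagonal, so √3·a = 4r, giving a = 0.5658 nm = 5.658 × 10^-8 cm.
With Z = 2, ρ = Z·M/(N_A·a³) = 2 × 147.1 / (6.022 × 10²³ × 1.811 × 10^-22) = 2.697 g/cm³ = 2700 kg/m³.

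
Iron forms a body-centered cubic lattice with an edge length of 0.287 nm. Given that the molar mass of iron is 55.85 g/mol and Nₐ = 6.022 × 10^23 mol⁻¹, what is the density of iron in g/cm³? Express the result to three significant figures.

7.85 g/cm³

A BCC unit cell contains Z = 2 atoms.
Cell volume: a³ = (0.287 nm)³ = (2.870 × 10^-8 cm)³ = 2.364 × 10^-23 cm³.
ρ = Z·M/(N_A·a³) = 2 × 55.85 / (6.022 × 10²³ × 2.364 × 10^-23) = 7.846 g/cm³.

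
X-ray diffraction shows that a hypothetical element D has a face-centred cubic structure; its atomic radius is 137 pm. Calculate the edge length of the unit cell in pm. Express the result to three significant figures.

387 pm

In an FCC lattice, atoms touch along the face diagonal, so √2·a = 4r.
a = 4r/√2 = 4 × 137 / 1.4142 = 387 pm.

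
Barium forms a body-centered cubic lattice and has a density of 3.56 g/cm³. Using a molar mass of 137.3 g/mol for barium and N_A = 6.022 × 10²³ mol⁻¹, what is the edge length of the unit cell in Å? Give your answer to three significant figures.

With Z = 2 atoms per BCC cell, a³ = Z·M/(N_A·ρ) = 2 × 137.3 / (6.022 × 10²³ × 3.560 g/cm³) = 1.281 × 10^-22 cm³.
a = (1.281 × 10^-22)^(1/3) = 5.041 × 10^-8 cm = 5.04 Å.

5.04 Å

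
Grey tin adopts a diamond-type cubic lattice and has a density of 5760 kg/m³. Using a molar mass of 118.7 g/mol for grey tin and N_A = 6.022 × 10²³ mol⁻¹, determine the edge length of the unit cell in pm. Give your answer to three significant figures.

With Z = 8 atoms per diamond cubic cell, a³ = Z·M/(N_A·ρ) = 8 × 118.7 / (6.022 × 10²³ × 5.760 g/cm³) = 2.738 × 10^-22 cm³.
a = (2.738 × 10^-22)^(1/3) = 6.493 × 10^-8 cm = 649 pm.

649 pm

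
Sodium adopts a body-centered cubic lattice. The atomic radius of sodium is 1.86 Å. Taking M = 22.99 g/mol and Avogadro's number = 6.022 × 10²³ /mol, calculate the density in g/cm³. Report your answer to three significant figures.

0.963 g/cm³

In a BCC lattice, atoms touch along the body diagonal, so √3·a = 4r, giving a = 4.295 Å = 4.295 × 10^-8 cm.
With Z = 2, ρ = Z·M/(N_A·a³) = 2 × 22.99 / (6.022 × 10²³ × 7.926 × 10^-23) = 0.9634 g/cm³.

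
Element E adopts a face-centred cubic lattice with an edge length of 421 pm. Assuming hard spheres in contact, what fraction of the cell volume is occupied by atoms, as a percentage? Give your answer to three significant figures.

In an FCC lattice atoms touch along the face diagonal, so √2·a = 4r, so r = 0.3536a = 148.8 pm.
Packing fraction = Z·(4/3)πr³ / a³ = 4 × (4/3)π × (148.8)³ / (421)³ = 0.7405 = 74.0%.

74.0%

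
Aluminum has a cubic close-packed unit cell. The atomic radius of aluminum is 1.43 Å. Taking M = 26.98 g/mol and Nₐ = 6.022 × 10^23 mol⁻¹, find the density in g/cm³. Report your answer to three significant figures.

2.71 g/cm³

In an FCC lattice, atoms touch along the face diagonal, so √2·a = 4r, giving a = 4.045 Å = 4.045 × 10^-8 cm.
With Z = 4, ρ = Z·M/(N_A·a³) = 4 × 26.98 / (6.022 × 10²³ × 6.617 × 10^-23) = 2.708 g/cm³.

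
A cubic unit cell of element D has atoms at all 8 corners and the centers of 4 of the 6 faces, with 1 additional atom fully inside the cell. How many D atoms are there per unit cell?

4

Corner atoms are shared by 8 cells (1/8 each), face atoms by 2 (1/2 each), interior atoms are unshared.
Net atoms = 8 × 1/8 + 4 × 1/2 + 1 = 1 + 2 + 1 = 4.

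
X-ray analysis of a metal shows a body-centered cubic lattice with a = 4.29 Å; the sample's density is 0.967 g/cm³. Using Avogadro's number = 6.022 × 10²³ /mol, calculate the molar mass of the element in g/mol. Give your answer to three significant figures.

A BCC cell has Z = 2 atoms; a = 4.290 × 10^-8 cm.
M = ρ·N_A·a³/Z = 0.967 × 6.022 × 10²³ × 7.895 × 10^-23 / 2 = 23.0 g/mol.

23.0 g/mol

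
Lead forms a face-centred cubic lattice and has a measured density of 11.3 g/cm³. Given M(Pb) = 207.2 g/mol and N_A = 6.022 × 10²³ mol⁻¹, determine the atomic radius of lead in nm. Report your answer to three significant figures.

For an FCC cell (Z = 4), a³ = Z·M/(N_A·ρ) = 4 × 207.2 / (6.022 × 10²³ × 11.30) = 1.218 × 10^-22 cm³, so a = 4.957 × 10^-8 cm = 0.4957 nm.
Atoms touch along the face diagonal, so √2·a = 4r, so r = 0.3536 × a = 0.175 nm.

0.175 nm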